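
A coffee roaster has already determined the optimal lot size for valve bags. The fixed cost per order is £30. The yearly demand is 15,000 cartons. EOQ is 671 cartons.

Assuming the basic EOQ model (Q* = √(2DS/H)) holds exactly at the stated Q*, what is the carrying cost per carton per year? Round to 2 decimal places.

EOQ relation: Q² = 2DS/H, so rearrange for the unknown.
H = 2DS / Q² = 2 × 15,000 × 30 / 671² = 1.9989

£2.00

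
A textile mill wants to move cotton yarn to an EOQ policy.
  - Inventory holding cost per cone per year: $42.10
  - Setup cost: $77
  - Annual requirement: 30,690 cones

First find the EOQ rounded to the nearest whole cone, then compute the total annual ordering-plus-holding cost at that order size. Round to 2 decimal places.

EOQ = √(2DS/H) = √(2 × 30,690 × 77 / 42.1)
    = √(112,262.71) ≈ 335.06 → Q = 335 cones
Ordering: D/Q × S = 30,690/335 × $77 = $7,054.12
Holding:  Q/2 × H = 335/2 × $42.1 = $7,051.75
Total = $7,054.12 + $7,051.75 = $14,105.87

$14,105.87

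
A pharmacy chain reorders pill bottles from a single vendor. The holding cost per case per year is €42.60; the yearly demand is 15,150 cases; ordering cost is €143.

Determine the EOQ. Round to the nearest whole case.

319 cases

Optimal lot size Q* = (2 × 15,150 × €143 / €42.6)^½ ≈ 318.92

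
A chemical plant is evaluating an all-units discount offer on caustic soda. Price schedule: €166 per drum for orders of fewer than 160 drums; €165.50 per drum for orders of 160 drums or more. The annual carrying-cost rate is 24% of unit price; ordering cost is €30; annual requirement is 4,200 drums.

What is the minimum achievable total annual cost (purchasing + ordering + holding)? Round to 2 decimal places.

€699,065.10

H₁ = 24%×€166 = €39.8400;  H₂ = 24%×€165.50 = €39.7200
EOQ₁ = √(2×4,200×30/39.8400) = 79.53  (< 160, feasible at tier 1)
EOQ₂ = √(2×4,200×30/39.7200) = 79.65  (< 160 → use Q = 160 at tier-2 price)
TC(tier 1 (EOQ₁), Q≈79.5) = €700,368.55
TC(tier 2, Q≈160.0) = €699,065.10
Minimum at tier 2: €699,065.10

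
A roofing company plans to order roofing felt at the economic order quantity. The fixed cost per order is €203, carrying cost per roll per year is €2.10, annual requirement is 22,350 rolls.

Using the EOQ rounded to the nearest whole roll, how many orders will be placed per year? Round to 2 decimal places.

10.75 orders per year

2DS/H = 2·22,350·203/2.1 = 4,321,000.00
EOQ = √4,321,000.00 ≈ 2,078.70 → Q = 2,079
Orders per year = D/Q = 22,350 / 2,079 = 10.750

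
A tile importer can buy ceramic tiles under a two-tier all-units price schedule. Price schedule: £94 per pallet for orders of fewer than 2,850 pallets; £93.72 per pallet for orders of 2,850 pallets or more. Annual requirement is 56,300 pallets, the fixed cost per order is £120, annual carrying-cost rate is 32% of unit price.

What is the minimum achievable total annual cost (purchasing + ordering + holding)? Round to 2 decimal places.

£5,312,360.38

H₁ = 32%×£94 = £30.0800;  H₂ = 32%×£93.72 = £29.9904
EOQ₁ = √(2×56,300×120/30.0800) = 670.23  (< 2,850, feasible at tier 1)
EOQ₂ = √(2×56,300×120/29.9904) = 671.23  (< 2,850 → use Q = 2,850 at tier-2 price)
TC(tier 1 (EOQ₁), Q≈670.2) = £5,312,360.38
TC(tier 2, Q≈2,850.0) = £5,321,542.85
Minimum at tier 1 (EOQ₁): £5,312,360.38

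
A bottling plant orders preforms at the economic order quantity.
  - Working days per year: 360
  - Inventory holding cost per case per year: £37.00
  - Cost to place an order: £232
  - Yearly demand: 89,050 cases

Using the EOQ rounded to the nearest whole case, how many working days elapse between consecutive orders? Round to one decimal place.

EOQ = √(2DS/H) = √(2 × 89,050 × 232 / 37)
    = √(1,116,735.14) ≈ 1,056.76 → Q = 1,057 cases
T = Q/D × 360 days = 1,057/89,050 × 360 = 4.273 days

4.3 days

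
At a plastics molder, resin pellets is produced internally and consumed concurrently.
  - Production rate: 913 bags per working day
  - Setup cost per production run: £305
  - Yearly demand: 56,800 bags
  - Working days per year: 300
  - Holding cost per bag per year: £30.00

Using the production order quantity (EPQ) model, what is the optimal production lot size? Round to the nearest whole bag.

1,207 bags

Daily demand d = 56,800/300 = 189.333; p = 913; 1 − d/p = 0.79263
EPQ = √(2DS / (H(1 − d/p)))
    = √(2 × 56,800 × 305 / (30 × 0.79263)) ≈ 1,207.10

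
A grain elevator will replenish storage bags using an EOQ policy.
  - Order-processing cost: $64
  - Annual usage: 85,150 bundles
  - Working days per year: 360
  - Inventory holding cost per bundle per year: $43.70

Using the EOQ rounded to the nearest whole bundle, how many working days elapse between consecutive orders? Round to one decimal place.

2DS/H = 2·85,150·64/43.7 = 249,409.61
EOQ = √249,409.61 ≈ 499.41 → Q = 499 bundles
T = Q/D × 360 days = 499/85,150 × 360 = 2.110 days

2.1 days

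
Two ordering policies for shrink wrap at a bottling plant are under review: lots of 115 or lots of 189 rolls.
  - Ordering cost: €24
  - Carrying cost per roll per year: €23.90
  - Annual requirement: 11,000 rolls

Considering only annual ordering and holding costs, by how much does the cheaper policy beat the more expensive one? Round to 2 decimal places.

€14.53

For each Q, cost = (D/Q)·S + (Q/2)·H.
TC(115) = (11,000/115)×24 + (115/2)×23.9 = €3,669.90
TC(189) = (11,000/189)×24 + (189/2)×23.9 = €3,655.38
Lots of 189 are cheaper by €14.53.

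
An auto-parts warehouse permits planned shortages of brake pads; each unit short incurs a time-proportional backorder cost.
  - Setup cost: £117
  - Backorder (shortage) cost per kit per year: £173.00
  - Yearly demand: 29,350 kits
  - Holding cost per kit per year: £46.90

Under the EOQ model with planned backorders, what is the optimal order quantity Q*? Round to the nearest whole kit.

Q* = √(2DS/H) · √((H + b)/b)
   = √(2 × 29,350 × 117 / 46.9) · √((46.9 + 173) / 173)
   = 382.671 × 1.1274 ≈ 431.43

431 kits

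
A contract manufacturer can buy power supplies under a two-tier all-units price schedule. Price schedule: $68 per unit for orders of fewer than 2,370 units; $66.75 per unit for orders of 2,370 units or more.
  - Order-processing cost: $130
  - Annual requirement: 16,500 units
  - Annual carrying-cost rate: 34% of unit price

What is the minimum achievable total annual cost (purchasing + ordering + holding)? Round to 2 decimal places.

H₁ = 34%×$68 = $23.1200;  H₂ = 34%×$66.75 = $22.6950
EOQ₁ = √(2×16,500×130/23.1200) = 430.76  (< 2,370, feasible at tier 1)
EOQ₂ = √(2×16,500×130/22.6950) = 434.77  (< 2,370 → use Q = 2,370 at tier-2 price)
TC(tier 1 (EOQ₁), Q≈430.8) = $1,131,959.16
TC(tier 2, Q≈2,370.0) = $1,129,173.64
Minimum at tier 2: $1,129,173.64

$1,129,173.64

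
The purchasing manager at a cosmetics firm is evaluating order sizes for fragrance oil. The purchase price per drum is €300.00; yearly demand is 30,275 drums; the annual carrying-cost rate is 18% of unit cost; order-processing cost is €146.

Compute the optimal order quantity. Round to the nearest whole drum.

405 drums

Holding cost per drum per year: H = 18% × €300 = €54.0000
Optimal lot size Q* = (2 × 30,275 × €146 / €54)^½ ≈ 404.61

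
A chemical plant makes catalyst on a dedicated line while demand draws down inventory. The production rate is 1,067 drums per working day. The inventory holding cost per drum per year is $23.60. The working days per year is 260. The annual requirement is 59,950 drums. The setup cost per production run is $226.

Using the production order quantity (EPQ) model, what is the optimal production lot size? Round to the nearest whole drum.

Daily demand d = 59,950/260 = 230.577; p = 1067; 1 − d/p = 0.78390
EPQ = √(2DS / (H(1 − d/p)))
    = √(2 × 59,950 × 226 / (23.6 × 0.78390)) ≈ 1,210.26

1,210 drums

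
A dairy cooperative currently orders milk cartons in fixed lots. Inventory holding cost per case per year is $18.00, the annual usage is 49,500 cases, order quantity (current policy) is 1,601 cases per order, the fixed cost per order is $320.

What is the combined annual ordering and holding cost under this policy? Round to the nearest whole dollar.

$24,303

Orders/yr = 49,500/1,601 = 30.918; ordering cost = 30.918 × $320 = $9,893.82
Average inventory = 1,601/2 = 800.5; holding cost = 800.5 × $18 = $14,409.00
Total = $9,893.82 + $14,409.00 = $24,302.82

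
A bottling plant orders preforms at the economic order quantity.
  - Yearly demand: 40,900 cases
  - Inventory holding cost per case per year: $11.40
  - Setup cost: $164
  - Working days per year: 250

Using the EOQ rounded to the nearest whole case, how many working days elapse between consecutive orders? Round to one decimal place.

6.6 days

Q* = √(2·D·S / H) = √(2·40,900·164 / 11.4) = √1,176,771.9 ≈ 1,084.79 → Q = 1,085 cases
Cycle time = (working days × Q)/D = (250 × 1,085) / 40,900 = 6.632 days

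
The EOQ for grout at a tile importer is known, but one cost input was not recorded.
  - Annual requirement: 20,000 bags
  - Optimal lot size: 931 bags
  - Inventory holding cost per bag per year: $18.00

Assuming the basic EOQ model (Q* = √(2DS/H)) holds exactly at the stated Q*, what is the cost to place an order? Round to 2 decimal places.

$390.04

Since Q* = (2DS/H)^½, squaring gives Q*²·H = 2DS.
S = Q²H / (2D) = 931² × 18 / (2 × 20,000) = 390.0424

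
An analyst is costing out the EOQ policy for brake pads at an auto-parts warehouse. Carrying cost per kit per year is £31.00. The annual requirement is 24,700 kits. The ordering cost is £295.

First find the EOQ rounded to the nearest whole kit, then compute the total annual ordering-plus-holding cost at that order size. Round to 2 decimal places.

£21,254.72

Q* = √(2·D·S / H) = √(2·24,700·295 / 31) = √470,096.8 ≈ 685.64 → Q = 686 kits
Orders/yr = 24,700/686 = 36.006; ordering cost = 36.006 × £295 = £10,621.72
Average inventory = 686/2 = 343; holding cost = 343 × £31 = £10,633.00
Total = £10,621.72 + £10,633.00 = £21,254.72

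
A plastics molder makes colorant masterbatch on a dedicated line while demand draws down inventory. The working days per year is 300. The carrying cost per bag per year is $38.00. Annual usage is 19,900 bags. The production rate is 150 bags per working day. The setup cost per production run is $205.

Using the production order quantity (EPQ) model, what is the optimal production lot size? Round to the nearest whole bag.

Daily demand d = 19,900/300 = 66.333; p = 150; 1 − d/p = 0.55778
EPQ = √(2DS / (H(1 − d/p)))
    = √(2 × 19,900 × 205 / (38 × 0.55778)) ≈ 620.43

620 bags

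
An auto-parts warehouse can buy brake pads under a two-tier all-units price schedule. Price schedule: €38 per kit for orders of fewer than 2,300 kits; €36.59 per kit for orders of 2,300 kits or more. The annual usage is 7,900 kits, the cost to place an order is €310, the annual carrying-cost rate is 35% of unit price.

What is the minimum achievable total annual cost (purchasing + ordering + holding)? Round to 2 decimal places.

H₁ = 35%×€38 = €13.3000;  H₂ = 35%×€36.59 = €12.8065
EOQ₁ = √(2×7,900×310/13.3000) = 606.85  (< 2,300, feasible at tier 1)
EOQ₂ = √(2×7,900×310/12.8065) = 618.44  (< 2,300 → use Q = 2,300 at tier-2 price)
TC(tier 1 (EOQ₁), Q≈606.9) = €308,271.15
TC(tier 2, Q≈2,300.0) = €304,853.26
Minimum at tier 2: €304,853.26

€304,853.26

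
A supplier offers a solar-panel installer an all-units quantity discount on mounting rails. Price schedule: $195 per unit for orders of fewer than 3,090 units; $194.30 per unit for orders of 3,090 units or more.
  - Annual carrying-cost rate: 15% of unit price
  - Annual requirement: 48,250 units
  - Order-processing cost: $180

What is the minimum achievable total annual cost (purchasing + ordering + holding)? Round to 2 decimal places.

$9,422,814.70

H₁ = 15%×$195 = $29.2500;  H₂ = 15%×$194.30 = $29.1450
EOQ₁ = √(2×48,250×180/29.2500) = 770.61  (< 3,090, feasible at tier 1)
EOQ₂ = √(2×48,250×180/29.1450) = 772.00  (< 3,090 → use Q = 3,090 at tier-2 price)
TC(tier 1 (EOQ₁), Q≈770.6) = $9,431,290.46
TC(tier 2, Q≈3,090.0) = $9,422,814.70
Minimum at tier 2: $9,422,814.70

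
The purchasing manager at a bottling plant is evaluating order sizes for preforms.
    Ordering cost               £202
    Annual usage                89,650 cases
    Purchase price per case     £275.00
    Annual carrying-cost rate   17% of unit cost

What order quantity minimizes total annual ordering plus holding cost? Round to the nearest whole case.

H = i·C = 0.17 × £275 = £46.7500 per case-year
2DS/H = 2·89,650·202/46.75 = 774,729.41
EOQ = √774,729.41 ≈ 880.19

880 cases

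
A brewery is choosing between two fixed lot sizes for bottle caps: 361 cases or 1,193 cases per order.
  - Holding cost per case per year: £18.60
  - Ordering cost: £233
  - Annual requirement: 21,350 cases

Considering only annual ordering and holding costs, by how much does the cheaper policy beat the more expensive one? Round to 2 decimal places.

For each Q, cost = (D/Q)·S + (Q/2)·H.
TC(361) = (21,350/361)×233 + (361/2)×18.6 = £17,137.22
TC(1,193) = (21,350/1,193)×233 + (1,193/2)×18.6 = £15,264.68
|ΔTC| = |£17,137.22 − £15,264.68| = £1,872.53

£1,872.53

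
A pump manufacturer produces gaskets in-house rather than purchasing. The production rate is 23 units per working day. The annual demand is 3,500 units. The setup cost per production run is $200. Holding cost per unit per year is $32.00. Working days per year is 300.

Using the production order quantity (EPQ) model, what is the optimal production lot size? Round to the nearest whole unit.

298 units

d = 3,500/300 = 11.6667 units/day;  effective holding cost H(1 − d/p) = 32·(1 − 11.6667/23) = 15.76812
Q* = √(2DS / H_eff) = √(2·3,500·200 / 15.76812) ≈ 297.97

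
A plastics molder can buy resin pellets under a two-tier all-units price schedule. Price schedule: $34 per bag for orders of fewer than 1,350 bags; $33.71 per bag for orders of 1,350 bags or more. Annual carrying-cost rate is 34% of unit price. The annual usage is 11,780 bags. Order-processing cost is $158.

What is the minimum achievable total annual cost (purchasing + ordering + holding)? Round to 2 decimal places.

$406,218.94

H₁ = 34%×$34 = $11.5600;  H₂ = 34%×$33.71 = $11.4614
EOQ₁ = √(2×11,780×158/11.5600) = 567.46  (< 1,350, feasible at tier 1)
EOQ₂ = √(2×11,780×158/11.4614) = 569.90  (< 1,350 → use Q = 1,350 at tier-2 price)
TC(tier 1 (EOQ₁), Q≈567.5) = $407,079.87
TC(tier 2, Q≈1,350.0) = $406,218.94
Minimum at tier 2: $406,218.94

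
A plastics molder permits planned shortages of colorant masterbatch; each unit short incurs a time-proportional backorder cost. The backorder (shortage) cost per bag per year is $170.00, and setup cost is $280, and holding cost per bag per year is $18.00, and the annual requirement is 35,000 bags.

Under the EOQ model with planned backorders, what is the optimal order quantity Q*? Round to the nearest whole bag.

Q* = √(2DS/H) · √((H + b)/b)
   = √(2 × 35,000 × 280 / 18) · √((18 + 170) / 170)
   = 1,043.498 × 1.0516 ≈ 1,097.35

1,097 bags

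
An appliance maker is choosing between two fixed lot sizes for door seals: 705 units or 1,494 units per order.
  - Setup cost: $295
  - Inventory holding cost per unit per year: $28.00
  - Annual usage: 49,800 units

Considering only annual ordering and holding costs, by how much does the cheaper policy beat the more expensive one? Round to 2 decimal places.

$41.04

Annual cost at Q: ordering D·S/Q plus holding Q·H/2.
TC(705) = (49,800/705)×295 + (705/2)×28 = $30,708.30
TC(1,494) = (49,800/1,494)×295 + (1,494/2)×28 = $30,749.33
Cheaper: Q = 705.  Difference = $41.04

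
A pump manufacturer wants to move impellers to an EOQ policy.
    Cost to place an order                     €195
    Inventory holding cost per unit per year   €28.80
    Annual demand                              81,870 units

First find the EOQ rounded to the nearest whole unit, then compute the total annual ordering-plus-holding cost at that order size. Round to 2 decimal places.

€30,324.31

Q* = √(2·D·S / H) = √(2·81,870·195 / 28.8) = √1,108,656.2 ≈ 1,052.93 → Q = 1,053 units
Ordering: D/Q × S = 81,870/1,053 × €195 = €15,161.11
Holding:  Q/2 × H = 1,053/2 × €28.8 = €15,163.20
Total = €15,161.11 + €15,163.20 = €30,324.31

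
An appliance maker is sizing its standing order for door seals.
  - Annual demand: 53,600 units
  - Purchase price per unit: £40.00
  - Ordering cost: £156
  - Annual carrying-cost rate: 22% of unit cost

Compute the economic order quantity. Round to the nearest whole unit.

1,379 units

Holding cost per unit per year: H = 22% × £40 = £8.8000
EOQ = √(2DS/H) = √(2 × 53,600 × 156 / 8.8)
    = √(1,900,363.64) ≈ 1,378.54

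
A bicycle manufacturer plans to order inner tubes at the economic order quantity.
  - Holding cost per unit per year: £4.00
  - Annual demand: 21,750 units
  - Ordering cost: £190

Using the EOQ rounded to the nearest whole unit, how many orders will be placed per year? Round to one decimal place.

15.1 orders per year

2DS/H = 2·21,750·190/4 = 2,066,250.00
EOQ = √2,066,250.00 ≈ 1,437.45 → Q = 1,437
Orders per year = D/Q = 21,750 / 1,437 = 15.136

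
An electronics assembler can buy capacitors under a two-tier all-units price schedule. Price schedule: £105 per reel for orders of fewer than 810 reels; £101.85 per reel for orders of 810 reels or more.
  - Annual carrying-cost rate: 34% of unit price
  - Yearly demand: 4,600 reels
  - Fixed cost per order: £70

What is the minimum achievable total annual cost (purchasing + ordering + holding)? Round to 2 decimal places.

£482,932.28

H₁ = 34%×£105 = £35.7000;  H₂ = 34%×£101.85 = £34.6290
EOQ₁ = √(2×4,600×70/35.7000) = 134.31  (< 810, feasible at tier 1)
EOQ₂ = √(2×4,600×70/34.6290) = 136.37  (< 810 → use Q = 810 at tier-2 price)
TC(tier 1 (EOQ₁), Q≈134.3) = £487,794.87
TC(tier 2, Q≈810.0) = £482,932.28
Minimum at tier 2: £482,932.28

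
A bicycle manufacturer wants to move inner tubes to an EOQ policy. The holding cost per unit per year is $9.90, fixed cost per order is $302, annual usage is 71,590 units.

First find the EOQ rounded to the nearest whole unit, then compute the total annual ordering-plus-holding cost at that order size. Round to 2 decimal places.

Optimal lot size Q* = (2 × 71,590 × $302 / $9.9)^½ ≈ 2,089.91 → Q = 2,090 units
Ordering: D/Q × S = 71,590/2,090 × $302 = $10,344.58
Holding:  Q/2 × H = 2,090/2 × $9.9 = $10,345.50
Total = $10,344.58 + $10,345.50 = $20,690.08

$20,690.08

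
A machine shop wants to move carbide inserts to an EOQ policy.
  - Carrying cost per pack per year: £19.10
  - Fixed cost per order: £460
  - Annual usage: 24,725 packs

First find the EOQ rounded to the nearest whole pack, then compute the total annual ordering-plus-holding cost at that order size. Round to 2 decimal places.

2DS/H = 2·24,725·460/19.1 = 1,190,942.41
EOQ = √1,190,942.41 ≈ 1,091.30 → Q = 1,091 packs
Annual ordering cost = (D/Q)·S = (24,725/1,091) × 460 = £10,424.84
Annual holding cost  = (Q/2)·H = (1,091/2) × 19.1 = £10,419.05
Total = £10,424.84 + £10,419.05 = £20,843.89

£20,843.89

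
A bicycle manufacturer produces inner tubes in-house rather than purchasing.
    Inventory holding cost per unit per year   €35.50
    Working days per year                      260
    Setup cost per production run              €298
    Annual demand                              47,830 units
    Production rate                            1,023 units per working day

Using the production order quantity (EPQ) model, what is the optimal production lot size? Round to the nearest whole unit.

Daily demand d = 47,830/260 = 183.962; p = 1023; 1 − d/p = 0.82017
EPQ = √(2DS / (H(1 − d/p)))
    = √(2 × 47,830 × 298 / (35.5 × 0.82017)) ≈ 989.48

989 units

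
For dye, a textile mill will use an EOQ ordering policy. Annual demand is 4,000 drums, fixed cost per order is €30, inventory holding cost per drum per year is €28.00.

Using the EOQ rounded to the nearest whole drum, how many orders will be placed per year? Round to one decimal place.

Optimal lot size Q* = (2 × 4,000 × €30 / €28)^½ ≈ 92.58 → Q = 93
N = D/Q = 4,000/93 ≈ 43.011 orders/yr

43.0 orders per year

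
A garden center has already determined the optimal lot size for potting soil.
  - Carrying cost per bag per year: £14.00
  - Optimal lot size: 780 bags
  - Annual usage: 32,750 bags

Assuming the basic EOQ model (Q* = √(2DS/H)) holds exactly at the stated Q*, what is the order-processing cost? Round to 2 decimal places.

Since Q* = (2DS/H)^½, squaring gives Q*²·H = 2DS.
S = Q²H / (2D) = 780² × 14 / (2 × 32,750) = 130.0397

£130.04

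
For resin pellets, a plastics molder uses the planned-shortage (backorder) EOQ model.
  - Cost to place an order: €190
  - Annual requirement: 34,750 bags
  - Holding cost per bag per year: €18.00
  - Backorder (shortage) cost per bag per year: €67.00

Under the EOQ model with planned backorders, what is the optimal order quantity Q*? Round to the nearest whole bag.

Q* = √(2DS/H) · √((H + b)/b)
   = √(2 × 34,750 × 190 / 18) · √((18 + 67) / 67)
   = 856.511 × 1.1263 ≈ 964.73

965 bags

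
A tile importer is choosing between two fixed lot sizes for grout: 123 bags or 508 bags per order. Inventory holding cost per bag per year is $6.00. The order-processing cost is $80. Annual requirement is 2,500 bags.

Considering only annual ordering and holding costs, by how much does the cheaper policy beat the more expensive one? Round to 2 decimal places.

For each Q, cost = (D/Q)·S + (Q/2)·H.
TC(123) = (2,500/123)×80 + (123/2)×6 = $1,995.02
TC(508) = (2,500/508)×80 + (508/2)×6 = $1,917.70
Cheaper: Q = 508.  Difference = $77.32

$77.32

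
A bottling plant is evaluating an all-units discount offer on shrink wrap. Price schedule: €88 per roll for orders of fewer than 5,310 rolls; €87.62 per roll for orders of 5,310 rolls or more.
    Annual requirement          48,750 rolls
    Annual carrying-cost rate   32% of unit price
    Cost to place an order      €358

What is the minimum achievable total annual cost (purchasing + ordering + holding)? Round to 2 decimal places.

€4,321,351.63

H₁ = 32%×€88 = €28.1600;  H₂ = 32%×€87.62 = €28.0384
EOQ₁ = √(2×48,750×358/28.1600) = 1,113.34  (< 5,310, feasible at tier 1)
EOQ₂ = √(2×48,750×358/28.0384) = 1,115.75  (< 5,310 → use Q = 5,310 at tier-2 price)
TC(tier 1 (EOQ₁), Q≈1,113.3) = €4,321,351.63
TC(tier 2, Q≈5,310.0) = €4,349,203.68
Minimum at tier 1 (EOQ₁): €4,321,351.63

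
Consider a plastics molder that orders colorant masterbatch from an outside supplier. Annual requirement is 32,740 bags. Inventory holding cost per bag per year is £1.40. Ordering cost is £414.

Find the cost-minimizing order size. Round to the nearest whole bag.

4,400 bags

Optimal lot size Q* = (2 × 32,740 × £414 / £1.4)^½ ≈ 4,400.38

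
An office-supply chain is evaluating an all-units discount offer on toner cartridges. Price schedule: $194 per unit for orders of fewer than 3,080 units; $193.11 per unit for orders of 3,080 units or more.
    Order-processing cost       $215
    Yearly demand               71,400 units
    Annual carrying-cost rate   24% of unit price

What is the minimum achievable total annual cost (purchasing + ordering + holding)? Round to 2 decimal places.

H₁ = 24%×$194 = $46.5600;  H₂ = 24%×$193.11 = $46.3464
EOQ₁ = √(2×71,400×215/46.5600) = 812.04  (< 3,080, feasible at tier 1)
EOQ₂ = √(2×71,400×215/46.3464) = 813.91  (< 3,080 → use Q = 3,080 at tier-2 price)
TC(tier 1 (EOQ₁), Q≈812.0) = $13,889,408.53
TC(tier 2, Q≈3,080.0) = $13,864,411.55
Minimum at tier 2: $13,864,411.55

$13,864,411.55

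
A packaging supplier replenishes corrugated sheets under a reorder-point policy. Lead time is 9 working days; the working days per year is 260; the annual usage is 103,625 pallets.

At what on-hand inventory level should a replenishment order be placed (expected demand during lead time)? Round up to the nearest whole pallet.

Daily demand d = 103,625 / 260 = 398.558 pallets/day
Demand during lead time = 398.558 × 9 = 3,587.02
Reorder point = 3,587.02 → round up

3,588 pallets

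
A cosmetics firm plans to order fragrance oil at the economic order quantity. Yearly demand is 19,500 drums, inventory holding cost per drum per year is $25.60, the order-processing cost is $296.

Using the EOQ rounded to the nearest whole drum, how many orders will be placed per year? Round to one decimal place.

EOQ = √(2DS/H) = √(2 × 19,500 × 296 / 25.6)
    = √(450,937.50) ≈ 671.52 → Q = 672
Orders per year = D/Q = 19,500 / 672 = 29.018

29.0 orders per year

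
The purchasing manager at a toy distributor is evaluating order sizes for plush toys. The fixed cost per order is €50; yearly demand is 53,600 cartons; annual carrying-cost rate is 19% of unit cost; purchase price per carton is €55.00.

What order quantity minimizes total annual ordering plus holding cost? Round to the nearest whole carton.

716 cartons

H = i·C = 0.19 × €55 = €10.4500 per carton-year
2DS/H = 2·53,600·50/10.45 = 512,918.66
EOQ = √512,918.66 ≈ 716.18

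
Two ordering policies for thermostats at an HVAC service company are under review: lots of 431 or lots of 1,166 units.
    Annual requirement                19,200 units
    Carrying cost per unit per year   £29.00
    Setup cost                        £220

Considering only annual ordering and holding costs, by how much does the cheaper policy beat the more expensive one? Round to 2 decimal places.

£4,479.68

TC(Q) = (D/Q)S + (Q/2)H
TC(431) = (19,200/431)×220 + (431/2)×29 = £16,049.96
TC(1,166) = (19,200/1,166)×220 + (1,166/2)×29 = £20,529.64
Lots of 431 are cheaper by £4,479.68.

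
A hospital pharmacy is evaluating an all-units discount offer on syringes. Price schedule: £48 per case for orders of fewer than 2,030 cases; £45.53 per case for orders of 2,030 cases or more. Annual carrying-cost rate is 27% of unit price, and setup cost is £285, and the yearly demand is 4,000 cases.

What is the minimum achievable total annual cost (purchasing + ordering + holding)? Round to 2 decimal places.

£195,159.07

H₁ = 27%×£48 = £12.9600;  H₂ = 27%×£45.53 = £12.2931
EOQ₁ = √(2×4,000×285/12.9600) = 419.44  (< 2,030, feasible at tier 1)
EOQ₂ = √(2×4,000×285/12.2931) = 430.66  (< 2,030 → use Q = 2,030 at tier-2 price)
TC(tier 1 (EOQ₁), Q≈419.4) = £197,435.88
TC(tier 2, Q≈2,030.0) = £195,159.07
Minimum at tier 2: £195,159.07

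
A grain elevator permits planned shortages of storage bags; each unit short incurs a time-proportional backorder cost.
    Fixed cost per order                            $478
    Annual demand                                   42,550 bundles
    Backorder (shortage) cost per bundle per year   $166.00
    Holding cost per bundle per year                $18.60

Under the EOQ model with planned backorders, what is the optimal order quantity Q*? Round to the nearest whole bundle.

Basic EOQ = √(2·42,550·478/18.6) = 1,478.844
Backorder adjustment √((H+b)/b) = √((18.6+166)/166) = 1.0545
Q* = 1,478.844 × 1.0545 ≈ 1,559.50

1,559 bundles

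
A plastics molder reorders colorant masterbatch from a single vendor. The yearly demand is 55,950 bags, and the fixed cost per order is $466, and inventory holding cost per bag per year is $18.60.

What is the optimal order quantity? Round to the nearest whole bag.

1,674 bags

2DS/H = 2·55,950·466/18.6 = 2,803,516.13
EOQ = √2,803,516.13 ≈ 1,674.37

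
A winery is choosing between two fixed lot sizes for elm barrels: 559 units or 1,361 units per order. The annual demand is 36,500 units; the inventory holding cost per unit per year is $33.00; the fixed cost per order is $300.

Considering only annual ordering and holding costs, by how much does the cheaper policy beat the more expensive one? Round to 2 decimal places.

$1,690.00

For each Q, cost = (D/Q)·S + (Q/2)·H.
TC(559) = (36,500/559)×300 + (559/2)×33 = $28,812.05
TC(1,361) = (36,500/1,361)×300 + (1,361/2)×33 = $30,502.05
|ΔTC| = |$28,812.05 − $30,502.05| = $1,690.00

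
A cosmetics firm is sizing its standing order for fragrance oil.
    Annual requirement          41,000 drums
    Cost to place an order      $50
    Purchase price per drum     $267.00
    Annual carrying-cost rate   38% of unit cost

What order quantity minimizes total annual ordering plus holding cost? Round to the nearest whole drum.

H = i·C = 0.38 × $267 = $101.4600 per drum-year
Optimal lot size Q* = (2 × 41,000 × $50 / $101.46)^½ ≈ 201.02

201 drums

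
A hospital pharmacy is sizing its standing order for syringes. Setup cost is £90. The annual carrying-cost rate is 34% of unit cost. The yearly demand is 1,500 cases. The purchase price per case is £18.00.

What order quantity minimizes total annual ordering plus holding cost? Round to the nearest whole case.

210 cases

Carrying cost H = £18 × 34% = £6.1200/case/yr
Optimal lot size Q* = (2 × 1,500 × £90 / £6.12)^½ ≈ 210.04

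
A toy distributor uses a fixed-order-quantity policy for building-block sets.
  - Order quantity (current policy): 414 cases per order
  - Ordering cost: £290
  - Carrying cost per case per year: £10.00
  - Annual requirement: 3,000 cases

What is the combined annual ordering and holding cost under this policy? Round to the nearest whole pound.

£4,171

Orders/yr = 3,000/414 = 7.246; ordering cost = 7.246 × £290 = £2,101.45
Average inventory = 414/2 = 207; holding cost = 207 × £10 = £2,070.00
Total = £2,101.45 + £2,070.00 = £4,171.45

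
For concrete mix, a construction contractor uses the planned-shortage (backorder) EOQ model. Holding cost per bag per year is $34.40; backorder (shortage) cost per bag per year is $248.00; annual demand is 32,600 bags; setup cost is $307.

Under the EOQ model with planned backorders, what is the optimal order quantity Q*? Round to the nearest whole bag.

814 bags

Basic EOQ = √(2·32,600·307/34.4) = 762.805
Backorder adjustment √((H+b)/b) = √((34.4+248)/248) = 1.0671
Q* = 762.805 × 1.0671 ≈ 813.99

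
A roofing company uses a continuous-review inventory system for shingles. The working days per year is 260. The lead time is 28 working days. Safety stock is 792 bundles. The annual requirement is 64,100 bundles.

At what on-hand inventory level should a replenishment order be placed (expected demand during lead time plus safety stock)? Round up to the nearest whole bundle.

7,696 bundles

Daily demand d = 64,100 / 260 = 246.538 bundles/day
Demand during lead time = 246.538 × 28 = 6,903.08
Reorder point = 6,903.08 + 792 = 7,695.08 → round up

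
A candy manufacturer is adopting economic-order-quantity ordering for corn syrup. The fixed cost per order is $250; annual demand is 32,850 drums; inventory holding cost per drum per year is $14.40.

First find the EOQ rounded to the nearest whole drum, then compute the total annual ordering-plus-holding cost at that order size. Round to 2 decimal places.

2DS/H = 2·32,850·250/14.4 = 1,140,625.00
EOQ = √1,140,625.00 ≈ 1,068.00 → Q = 1,068 drums
Annual ordering cost = (D/Q)·S = (32,850/1,068) × 250 = $7,689.61
Annual holding cost  = (Q/2)·H = (1,068/2) × 14.4 = $7,689.60
Total = $7,689.61 + $7,689.60 = $15,379.21

$15,379.21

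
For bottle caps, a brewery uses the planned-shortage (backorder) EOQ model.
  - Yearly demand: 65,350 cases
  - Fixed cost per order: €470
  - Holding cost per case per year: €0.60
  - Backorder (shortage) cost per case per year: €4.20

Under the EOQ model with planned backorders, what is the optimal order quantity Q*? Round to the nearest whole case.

10,817 cases

Q* = √(2DS/H) · √((H + b)/b)
   = √(2 × 65,350 × 470 / 0.6) · √((0.6 + 4.2) / 4.2)
   = 10,118.383 × 1.0690 ≈ 10,817.01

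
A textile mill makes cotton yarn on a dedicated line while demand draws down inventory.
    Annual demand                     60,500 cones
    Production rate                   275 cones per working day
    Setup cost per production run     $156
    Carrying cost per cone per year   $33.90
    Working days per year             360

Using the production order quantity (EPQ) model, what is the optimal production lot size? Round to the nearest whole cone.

1,197 cones

d = 60,500/360 = 168.0556 cones/day;  effective holding cost H(1 − d/p) = 33.9·(1 − 168.0556/275) = 13.18333
Q* = √(2DS / H_eff) = √(2·60,500·156 / 13.18333) ≈ 1,196.58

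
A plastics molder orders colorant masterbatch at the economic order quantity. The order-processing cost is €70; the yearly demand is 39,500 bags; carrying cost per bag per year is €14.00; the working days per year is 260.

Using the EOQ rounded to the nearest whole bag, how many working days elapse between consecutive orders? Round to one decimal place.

4.1 days

2DS/H = 2·39,500·70/14 = 395,000.00
EOQ = √395,000.00 ≈ 628.49 → Q = 628 bags
Days between orders = 260 / (D/Q) = 260 / 62.898 ≈ 4.134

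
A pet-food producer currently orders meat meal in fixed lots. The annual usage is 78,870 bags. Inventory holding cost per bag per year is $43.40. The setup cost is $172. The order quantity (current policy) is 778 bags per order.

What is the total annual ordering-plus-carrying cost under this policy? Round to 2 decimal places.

$34,319.16

Annual ordering cost = (D/Q)·S = (78,870/778) × 172 = $17,436.56
Annual holding cost  = (Q/2)·H = (778/2) × 43.4 = $16,882.60
Total = $17,436.56 + $16,882.60 = $34,319.16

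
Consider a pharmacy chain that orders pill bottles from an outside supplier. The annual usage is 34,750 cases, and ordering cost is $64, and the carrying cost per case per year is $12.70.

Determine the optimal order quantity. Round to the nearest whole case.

EOQ = √(2DS/H) = √(2 × 34,750 × 64 / 12.7)
    = √(350,236.22) ≈ 591.81

592 cases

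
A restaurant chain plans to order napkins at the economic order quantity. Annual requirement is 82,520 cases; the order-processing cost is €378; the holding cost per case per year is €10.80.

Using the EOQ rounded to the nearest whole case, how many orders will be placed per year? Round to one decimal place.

Optimal lot size Q* = (2 × 82,520 × €378 / €10.8)^½ ≈ 2,403.41 → Q = 2,403
Orders per year = D/Q = 82,520 / 2,403 = 34.340

34.3 orders per year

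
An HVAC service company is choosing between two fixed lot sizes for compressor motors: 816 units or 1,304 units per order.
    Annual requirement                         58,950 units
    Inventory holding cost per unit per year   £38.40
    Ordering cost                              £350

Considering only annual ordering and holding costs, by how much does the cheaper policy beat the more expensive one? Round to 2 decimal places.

For each Q, cost = (D/Q)·S + (Q/2)·H.
TC(816) = (58,950/816)×350 + (816/2)×38.4 = £40,952.13
TC(1,304) = (58,950/1,304)×350 + (1,304/2)×38.4 = £40,859.27
Cheaper: Q = 1,304.  Difference = £92.86

£92.86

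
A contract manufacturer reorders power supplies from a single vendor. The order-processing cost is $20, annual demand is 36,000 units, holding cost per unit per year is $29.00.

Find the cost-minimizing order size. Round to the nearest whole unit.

223 units

Q* = √(2·D·S / H) = √(2·36,000·20 / 29) = √49,655.2 ≈ 222.83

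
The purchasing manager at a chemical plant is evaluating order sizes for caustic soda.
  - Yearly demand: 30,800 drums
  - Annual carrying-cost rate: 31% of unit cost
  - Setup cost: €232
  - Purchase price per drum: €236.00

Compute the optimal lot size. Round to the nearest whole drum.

442 drums

Holding cost per drum per year: H = 31% × €236 = €73.1600
2DS/H = 2·30,800·232/73.16 = 195,341.72
EOQ = √195,341.72 ≈ 441.97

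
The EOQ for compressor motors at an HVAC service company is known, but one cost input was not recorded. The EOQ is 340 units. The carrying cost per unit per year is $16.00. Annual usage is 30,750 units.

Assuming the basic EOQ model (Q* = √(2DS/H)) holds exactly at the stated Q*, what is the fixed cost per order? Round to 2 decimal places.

From Q* = √(2DS/H) ⇒ Q*² = 2DS/H.
S = Q²H / (2D) = 340² × 16 / (2 × 30,750) = 30.0748

$30.07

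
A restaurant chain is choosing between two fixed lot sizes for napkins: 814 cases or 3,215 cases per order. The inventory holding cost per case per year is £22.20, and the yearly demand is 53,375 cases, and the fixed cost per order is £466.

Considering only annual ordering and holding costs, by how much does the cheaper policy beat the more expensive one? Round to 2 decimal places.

£3,831.37

TC(Q) = (D/Q)S + (Q/2)H
TC(814) = (53,375/814)×466 + (814/2)×22.2 = £39,591.60
TC(3,215) = (53,375/3,215)×466 + (3,215/2)×22.2 = £43,422.97
Cheaper: Q = 814.  Difference = £3,831.37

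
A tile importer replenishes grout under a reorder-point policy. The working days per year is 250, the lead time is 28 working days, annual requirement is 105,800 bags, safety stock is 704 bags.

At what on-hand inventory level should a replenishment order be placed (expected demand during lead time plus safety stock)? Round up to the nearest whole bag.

Daily demand d = 105,800 / 250 = 423.200 bags/day
Demand during lead time = 423.200 × 28 = 11,849.60
Reorder point = 11,849.60 + 704 = 12,553.60 → round up

12,554 bags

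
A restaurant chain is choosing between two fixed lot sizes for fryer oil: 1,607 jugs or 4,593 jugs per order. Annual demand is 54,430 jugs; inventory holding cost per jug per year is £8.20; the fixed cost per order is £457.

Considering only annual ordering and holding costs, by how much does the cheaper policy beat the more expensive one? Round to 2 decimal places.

£2,179.49

TC(Q) = (D/Q)S + (Q/2)H
TC(1,607) = (54,430/1,607)×457 + (1,607/2)×8.2 = £22,067.55
TC(4,593) = (54,430/4,593)×457 + (4,593/2)×8.2 = £24,247.04
Lots of 1,607 are cheaper by £2,179.49.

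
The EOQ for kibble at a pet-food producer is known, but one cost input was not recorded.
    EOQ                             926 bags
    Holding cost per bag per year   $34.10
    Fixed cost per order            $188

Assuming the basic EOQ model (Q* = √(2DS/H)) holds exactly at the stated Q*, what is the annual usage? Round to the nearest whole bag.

77,766 bags per year

From Q* = √(2DS/H) ⇒ Q*² = 2DS/H.
D = Q²H / (2S) = 926² × 34.1 / (2 × 188) = 77,765.78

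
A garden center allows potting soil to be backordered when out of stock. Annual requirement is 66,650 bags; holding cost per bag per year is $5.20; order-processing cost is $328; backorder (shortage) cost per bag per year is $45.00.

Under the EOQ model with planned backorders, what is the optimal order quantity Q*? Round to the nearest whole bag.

3,063 bags

Q* = √(2DS/H) · √((H + b)/b)
   = √(2 × 66,650 × 328 / 5.2) · √((5.2 + 45) / 45)
   = 2,899.682 × 1.0562 ≈ 3,062.64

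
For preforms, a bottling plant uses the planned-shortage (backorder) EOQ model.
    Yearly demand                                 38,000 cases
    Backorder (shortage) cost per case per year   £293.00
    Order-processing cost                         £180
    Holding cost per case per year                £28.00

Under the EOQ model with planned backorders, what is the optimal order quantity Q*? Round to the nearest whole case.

732 cases

Q* = √(2DS/H) · √((H + b)/b)
   = √(2 × 38,000 × 180 / 28) · √((28 + 293) / 293)
   = 698.979 × 1.0467 ≈ 731.62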